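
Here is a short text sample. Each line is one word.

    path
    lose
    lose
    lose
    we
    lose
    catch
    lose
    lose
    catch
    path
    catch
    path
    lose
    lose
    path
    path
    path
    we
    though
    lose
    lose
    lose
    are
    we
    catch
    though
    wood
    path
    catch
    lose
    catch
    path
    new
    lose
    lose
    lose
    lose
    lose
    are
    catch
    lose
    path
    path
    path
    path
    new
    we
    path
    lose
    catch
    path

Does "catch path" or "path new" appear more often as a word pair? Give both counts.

"catch path" (4 vs 2)

"catch path": 4 occurrences
"path new": 2 occurrences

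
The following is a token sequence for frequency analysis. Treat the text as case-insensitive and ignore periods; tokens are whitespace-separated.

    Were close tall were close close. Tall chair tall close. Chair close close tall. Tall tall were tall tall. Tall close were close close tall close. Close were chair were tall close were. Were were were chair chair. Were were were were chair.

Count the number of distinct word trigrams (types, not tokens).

43 tokens → 41 trigram windows in total.
Repeated trigrams (each contributes count−1 duplicates):
  were were were: 4
  close close tall: 3
  tall close were: 2
  tall tall tall: 2
  were close close: 2
  were were chair: 2
9 duplicate windows → 41 − 9 = 32 distinct.

32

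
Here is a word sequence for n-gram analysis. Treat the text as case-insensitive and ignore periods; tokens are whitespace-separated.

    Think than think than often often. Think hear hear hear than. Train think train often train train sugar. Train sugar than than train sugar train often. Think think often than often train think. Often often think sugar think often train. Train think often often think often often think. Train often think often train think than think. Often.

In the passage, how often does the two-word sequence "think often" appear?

7

Scanning the 56 overlapping bigram windows for "think often":
  position 28–29: think often
  position 33–34: think often
  position 38–39: think often
  position 42–43: think often
  position 45–46: think often
  position 51–52: think often
  position 56–57: think often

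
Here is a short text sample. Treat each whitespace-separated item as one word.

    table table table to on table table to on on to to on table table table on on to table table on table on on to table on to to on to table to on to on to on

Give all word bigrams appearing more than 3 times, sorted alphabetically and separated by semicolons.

Bigram counts meeting the condition (more than 3 times):
  on to: 7
  table on: 4
  table table: 6
  to on: 7

on to; table on; table table; to on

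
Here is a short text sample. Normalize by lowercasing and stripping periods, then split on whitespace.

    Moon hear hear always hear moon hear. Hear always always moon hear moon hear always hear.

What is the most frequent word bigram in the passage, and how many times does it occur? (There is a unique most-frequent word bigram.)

Bigram frequencies (highest first):
  moon hear: 4
  hear always: 3
  hear hear: 2
  always hear: 2
  hear moon: 2
  always always: 1
  … (1 more, each ≤ 1)

"moon hear", 4 times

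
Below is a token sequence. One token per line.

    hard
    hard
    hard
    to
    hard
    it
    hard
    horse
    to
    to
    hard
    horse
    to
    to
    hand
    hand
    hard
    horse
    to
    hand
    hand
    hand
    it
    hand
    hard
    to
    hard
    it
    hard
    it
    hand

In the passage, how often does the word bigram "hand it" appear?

Scanning the 30 overlapping bigram windows for "hand it":
  position 22–23: hand it

1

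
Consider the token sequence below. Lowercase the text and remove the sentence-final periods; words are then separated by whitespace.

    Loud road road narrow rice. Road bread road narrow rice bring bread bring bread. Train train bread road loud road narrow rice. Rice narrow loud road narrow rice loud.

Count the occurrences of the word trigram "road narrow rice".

Scanning the 27 overlapping trigram windows for "road narrow rice":
  position 3–5: road narrow rice
  position 8–10: road narrow rice
  position 20–22: road narrow rice
  position 26–28: road narrow rice

4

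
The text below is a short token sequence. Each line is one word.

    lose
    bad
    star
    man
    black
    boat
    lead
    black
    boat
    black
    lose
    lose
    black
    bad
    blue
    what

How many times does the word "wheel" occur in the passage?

Scanning the 16 tokens for "wheel":
  (none found)

0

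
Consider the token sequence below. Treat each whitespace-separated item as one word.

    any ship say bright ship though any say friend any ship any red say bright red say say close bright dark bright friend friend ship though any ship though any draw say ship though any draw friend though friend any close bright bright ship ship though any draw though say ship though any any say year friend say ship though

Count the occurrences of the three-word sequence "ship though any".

Scanning the 58 overlapping trigram windows for "ship though any":
  position 5–7: ship though any
  position 25–27: ship though any
  position 28–30: ship though any
  position 33–35: ship though any
  position 45–47: ship though any
  position 51–53: ship though any

6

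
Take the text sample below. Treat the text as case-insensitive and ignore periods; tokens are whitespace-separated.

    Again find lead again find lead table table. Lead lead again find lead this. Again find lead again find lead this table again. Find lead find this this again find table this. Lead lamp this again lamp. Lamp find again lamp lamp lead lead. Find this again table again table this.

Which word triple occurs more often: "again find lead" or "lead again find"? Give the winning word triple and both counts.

"again find lead" (6 vs 3)

"again find lead": 6 occurrences
"lead again find": 3 occurrences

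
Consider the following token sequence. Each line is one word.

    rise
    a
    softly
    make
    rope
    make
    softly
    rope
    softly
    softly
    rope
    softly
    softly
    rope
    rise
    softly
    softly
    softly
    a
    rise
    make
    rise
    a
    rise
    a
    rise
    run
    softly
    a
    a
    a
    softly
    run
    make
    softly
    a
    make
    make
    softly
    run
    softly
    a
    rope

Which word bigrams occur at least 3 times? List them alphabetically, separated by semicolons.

Bigram counts meeting the condition (at least 3 times):
  a rise: 3
  make softly: 3
  rise a: 3
  softly a: 4
  softly rope: 3
  softly softly: 4

a rise; make softly; rise a; softly a; softly rope; softly softly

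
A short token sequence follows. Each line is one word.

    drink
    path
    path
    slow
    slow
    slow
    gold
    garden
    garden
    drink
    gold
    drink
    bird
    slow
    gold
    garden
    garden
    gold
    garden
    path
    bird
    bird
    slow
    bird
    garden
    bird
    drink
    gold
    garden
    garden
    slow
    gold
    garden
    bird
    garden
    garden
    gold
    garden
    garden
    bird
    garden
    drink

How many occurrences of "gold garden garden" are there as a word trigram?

Scanning the 40 overlapping trigram windows for "gold garden garden":
  position 7–9: gold garden garden
  position 15–17: gold garden garden
  position 28–30: gold garden garden
  position 37–39: gold garden garden

4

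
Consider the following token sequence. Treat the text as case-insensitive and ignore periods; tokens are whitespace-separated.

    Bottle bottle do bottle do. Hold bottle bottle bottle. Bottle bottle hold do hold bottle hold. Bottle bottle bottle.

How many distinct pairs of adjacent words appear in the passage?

19 tokens → 18 bigram windows in total.
Repeated bigrams (each contributes count−1 duplicates):
  bottle bottle: 7
  hold bottle: 3
  bottle do: 2
  bottle hold: 2
  do hold: 2
11 duplicate windows → 18 − 11 = 7 distinct.

7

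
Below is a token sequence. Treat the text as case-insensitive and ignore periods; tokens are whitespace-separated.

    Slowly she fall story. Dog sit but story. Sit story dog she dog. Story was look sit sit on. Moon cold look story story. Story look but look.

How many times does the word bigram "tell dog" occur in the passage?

Scanning the 27 overlapping bigram windows for "tell dog":
  (none found)

0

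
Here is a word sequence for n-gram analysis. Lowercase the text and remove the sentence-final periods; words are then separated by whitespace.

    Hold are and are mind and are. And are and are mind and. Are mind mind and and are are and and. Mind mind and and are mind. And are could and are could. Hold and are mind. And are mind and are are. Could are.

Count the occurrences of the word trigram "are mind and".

5

Scanning the 44 overlapping trigram windows for "are mind and":
  position 4–6: are mind and
  position 11–13: are mind and
  position 27–29: are mind and
  position 37–39: are mind and
  position 40–42: are mind and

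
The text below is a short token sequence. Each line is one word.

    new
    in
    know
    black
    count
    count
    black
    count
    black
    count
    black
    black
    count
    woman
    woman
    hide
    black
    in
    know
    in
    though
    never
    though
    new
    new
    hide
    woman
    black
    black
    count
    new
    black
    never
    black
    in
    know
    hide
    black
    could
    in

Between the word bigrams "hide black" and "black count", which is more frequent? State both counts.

"hide black": 2 occurrences
"black count": 5 occurrences

"black count" (5 vs 2)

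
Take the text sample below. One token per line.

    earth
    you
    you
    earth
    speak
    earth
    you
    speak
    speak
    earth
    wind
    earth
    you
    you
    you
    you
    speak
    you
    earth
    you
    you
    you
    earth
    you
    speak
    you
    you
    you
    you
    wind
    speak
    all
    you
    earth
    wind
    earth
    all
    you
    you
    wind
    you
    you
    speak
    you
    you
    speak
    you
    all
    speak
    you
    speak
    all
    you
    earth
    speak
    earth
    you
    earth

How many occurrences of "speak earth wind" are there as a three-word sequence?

1

Scanning the 56 overlapping trigram windows for "speak earth wind":
  position 9–11: speak earth wind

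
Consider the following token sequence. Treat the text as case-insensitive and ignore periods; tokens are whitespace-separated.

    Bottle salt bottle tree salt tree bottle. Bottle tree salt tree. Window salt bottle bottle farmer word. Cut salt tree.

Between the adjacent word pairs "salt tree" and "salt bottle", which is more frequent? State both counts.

"salt tree" (3 vs 2)

"salt tree": 3 occurrences
"salt bottle": 2 occurrences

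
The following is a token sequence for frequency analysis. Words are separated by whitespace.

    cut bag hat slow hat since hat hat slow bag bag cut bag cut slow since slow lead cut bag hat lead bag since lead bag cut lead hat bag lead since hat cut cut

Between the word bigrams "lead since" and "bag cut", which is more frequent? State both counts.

"lead since": 1 occurrence
"bag cut": 3 occurrences

"bag cut" (3 vs 1)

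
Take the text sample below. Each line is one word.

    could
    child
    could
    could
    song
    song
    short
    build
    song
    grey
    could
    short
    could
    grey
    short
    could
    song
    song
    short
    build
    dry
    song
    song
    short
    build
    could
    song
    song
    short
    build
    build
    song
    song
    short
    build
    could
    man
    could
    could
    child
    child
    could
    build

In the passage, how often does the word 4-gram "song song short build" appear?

5

Scanning the 40 overlapping 4-gram windows for "song song short build":
  position 5–8: song song short build
  position 17–20: song song short build
  position 22–25: song song short build
  position 27–30: song song short build
  position 32–35: song song short build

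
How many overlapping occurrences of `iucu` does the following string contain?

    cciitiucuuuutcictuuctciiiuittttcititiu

Sliding a length-4 window over the 38 characters (35 positions):
  position 6–9: iucu

1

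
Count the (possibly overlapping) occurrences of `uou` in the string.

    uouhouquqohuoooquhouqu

1

Sliding a length-3 window over the 22 characters (20 positions):
  position 1–3: uou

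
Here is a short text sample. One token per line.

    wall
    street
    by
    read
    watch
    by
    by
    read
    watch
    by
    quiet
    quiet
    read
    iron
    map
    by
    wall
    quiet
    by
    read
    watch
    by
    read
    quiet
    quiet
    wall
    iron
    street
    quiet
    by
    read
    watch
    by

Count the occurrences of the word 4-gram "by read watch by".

Scanning the 30 overlapping 4-gram windows for "by read watch by":
  position 3–6: by read watch by
  position 7–10: by read watch by
  position 19–22: by read watch by
  position 30–33: by read watch by

4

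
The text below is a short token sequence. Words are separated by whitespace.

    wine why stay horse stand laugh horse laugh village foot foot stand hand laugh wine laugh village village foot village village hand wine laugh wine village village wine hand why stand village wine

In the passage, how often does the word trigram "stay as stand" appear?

Scanning the 31 overlapping trigram windows for "stay as stand":
  (none found)

0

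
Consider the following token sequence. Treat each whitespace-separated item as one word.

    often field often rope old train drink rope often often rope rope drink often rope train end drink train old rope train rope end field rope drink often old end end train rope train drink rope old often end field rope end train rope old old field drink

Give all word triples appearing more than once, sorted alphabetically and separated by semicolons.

end field rope; end train rope; rope drink often; train drink rope

Trigram counts meeting the condition (more than once):
  end field rope: 2
  end train rope: 2
  rope drink often: 2
  train drink rope: 2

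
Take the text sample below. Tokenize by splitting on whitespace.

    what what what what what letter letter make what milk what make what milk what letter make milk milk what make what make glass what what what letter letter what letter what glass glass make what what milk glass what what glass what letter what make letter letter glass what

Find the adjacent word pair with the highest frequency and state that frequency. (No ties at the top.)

Bigram frequencies (highest first):
  what what: 8
  what letter: 5
  make what: 4
  what make: 4
  glass what: 4
  letter letter: 3
  … (13 more, each ≤ 3)

"what what", 8 times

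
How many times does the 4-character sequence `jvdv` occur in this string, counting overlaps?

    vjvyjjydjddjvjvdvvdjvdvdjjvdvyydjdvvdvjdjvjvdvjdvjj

Sliding a length-4 window over the 51 characters (48 positions):
  position 14–17: jvdv
  position 20–23: jvdv
  position 26–29: jvdv
  position 43–46: jvdv

4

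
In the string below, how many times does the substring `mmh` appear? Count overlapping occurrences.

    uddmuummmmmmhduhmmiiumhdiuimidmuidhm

Sliding a length-3 window over the 36 characters (34 positions):
  position 11–13: mmh

1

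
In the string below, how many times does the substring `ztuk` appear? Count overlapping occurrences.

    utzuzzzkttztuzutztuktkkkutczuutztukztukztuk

Sliding a length-4 window over the 43 characters (40 positions):
  position 17–20: ztuk
  position 32–35: ztuk
  position 36–39: ztuk
  position 40–43: ztuk

4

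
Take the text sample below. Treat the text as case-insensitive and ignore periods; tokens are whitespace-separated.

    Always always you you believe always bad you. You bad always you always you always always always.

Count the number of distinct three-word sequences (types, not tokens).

14

17 tokens → 15 trigram windows in total.
Repeated trigrams (each contributes count−1 duplicates):
  always you always: 2
1 duplicate windows → 15 − 1 = 14 distinct.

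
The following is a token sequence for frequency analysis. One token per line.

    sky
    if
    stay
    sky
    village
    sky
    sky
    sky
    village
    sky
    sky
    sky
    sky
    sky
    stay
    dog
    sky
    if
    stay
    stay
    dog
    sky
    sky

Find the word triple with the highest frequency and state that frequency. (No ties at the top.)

"sky sky sky", 4 times

Trigram frequencies (highest first):
  sky sky sky: 4
  sky if stay: 2
  sky village sky: 2
  village sky sky: 2
  stay dog sky: 2
  if stay sky: 1
  … (8 more, each ≤ 1)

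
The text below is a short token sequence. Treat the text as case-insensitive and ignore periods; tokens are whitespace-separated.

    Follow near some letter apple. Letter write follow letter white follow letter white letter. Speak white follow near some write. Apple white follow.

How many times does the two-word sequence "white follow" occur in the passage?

3

Scanning the 22 overlapping bigram windows for "white follow":
  position 10–11: white follow
  position 16–17: white follow
  position 22–23: white follow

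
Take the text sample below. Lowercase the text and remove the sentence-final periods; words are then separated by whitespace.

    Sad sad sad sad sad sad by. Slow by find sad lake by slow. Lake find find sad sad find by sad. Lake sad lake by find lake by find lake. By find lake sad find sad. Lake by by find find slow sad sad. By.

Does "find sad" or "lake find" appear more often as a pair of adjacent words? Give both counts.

"find sad" (3 vs 1)

"find sad": 3 occurrences
"lake find": 1 occurrence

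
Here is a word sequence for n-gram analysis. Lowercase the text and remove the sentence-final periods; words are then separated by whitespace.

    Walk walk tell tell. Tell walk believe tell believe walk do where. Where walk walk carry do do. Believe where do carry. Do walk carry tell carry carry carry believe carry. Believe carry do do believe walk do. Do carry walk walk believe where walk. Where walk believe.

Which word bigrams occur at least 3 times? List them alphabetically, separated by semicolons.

Bigram counts meeting the condition (at least 3 times):
  carry do: 3
  do do: 3
  walk believe: 3
  walk walk: 3
  where walk: 3

carry do; do do; walk believe; walk walk; where walk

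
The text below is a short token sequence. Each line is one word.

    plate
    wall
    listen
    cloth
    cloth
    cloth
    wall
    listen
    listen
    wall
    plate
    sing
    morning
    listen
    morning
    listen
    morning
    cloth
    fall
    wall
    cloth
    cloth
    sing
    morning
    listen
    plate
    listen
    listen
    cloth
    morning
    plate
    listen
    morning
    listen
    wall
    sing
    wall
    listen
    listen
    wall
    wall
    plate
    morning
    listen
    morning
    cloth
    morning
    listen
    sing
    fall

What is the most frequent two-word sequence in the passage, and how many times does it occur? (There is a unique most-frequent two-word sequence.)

Bigram frequencies (highest first):
  morning listen: 6
  listen morning: 4
  wall listen: 3
  cloth cloth: 3
  listen listen: 3
  listen wall: 3
  … (21 more, each ≤ 2)

"morning listen", 6 times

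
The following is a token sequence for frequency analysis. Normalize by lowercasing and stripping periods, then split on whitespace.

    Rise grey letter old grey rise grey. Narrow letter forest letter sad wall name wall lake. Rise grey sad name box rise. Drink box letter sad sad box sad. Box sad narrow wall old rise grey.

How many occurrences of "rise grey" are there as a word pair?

4

Scanning the 35 overlapping bigram windows for "rise grey":
  position 1–2: rise grey
  position 6–7: rise grey
  position 17–18: rise grey
  position 35–36: rise grey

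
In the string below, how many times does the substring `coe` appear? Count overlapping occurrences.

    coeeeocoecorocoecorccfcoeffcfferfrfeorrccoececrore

Sliding a length-3 window over the 50 characters (48 positions):
  position 1–3: coe
  position 7–9: coe
  position 14–16: coe
  position 23–25: coe
  position 41–43: coe

5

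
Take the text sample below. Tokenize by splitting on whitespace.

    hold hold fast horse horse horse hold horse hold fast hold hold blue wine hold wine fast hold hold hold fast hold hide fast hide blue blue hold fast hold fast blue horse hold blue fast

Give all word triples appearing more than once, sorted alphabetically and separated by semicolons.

fast hold hold; hold fast hold; hold hold fast

Trigram counts meeting the condition (more than once):
  fast hold hold: 2
  hold fast hold: 3
  hold hold fast: 2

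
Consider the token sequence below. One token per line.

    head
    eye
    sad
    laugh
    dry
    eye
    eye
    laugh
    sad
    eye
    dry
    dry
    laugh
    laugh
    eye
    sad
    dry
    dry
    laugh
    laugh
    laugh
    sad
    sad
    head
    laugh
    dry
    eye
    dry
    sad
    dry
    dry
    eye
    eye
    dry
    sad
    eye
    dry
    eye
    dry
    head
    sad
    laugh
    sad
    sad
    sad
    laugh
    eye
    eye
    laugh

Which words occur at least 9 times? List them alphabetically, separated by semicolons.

Unigram counts meeting the condition (at least 9 times):
  dry: 12
  eye: 12
  laugh: 11
  sad: 11

dry; eye; laugh; sad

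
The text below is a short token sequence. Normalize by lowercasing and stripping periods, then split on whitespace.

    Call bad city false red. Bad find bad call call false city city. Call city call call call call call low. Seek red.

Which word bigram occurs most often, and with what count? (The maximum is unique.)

"call call", 5 times

Bigram frequencies (highest first):
  call call: 5
  city call: 2
  call bad: 1
  bad city: 1
  city false: 1
  false red: 1
  … (11 more, each ≤ 1)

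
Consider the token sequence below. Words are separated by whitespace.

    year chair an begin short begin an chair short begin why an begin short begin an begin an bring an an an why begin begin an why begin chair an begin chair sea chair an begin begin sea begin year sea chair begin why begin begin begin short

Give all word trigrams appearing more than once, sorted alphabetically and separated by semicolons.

an begin short; an why begin; begin short begin; chair an begin; short begin an; why begin begin

Trigram counts meeting the condition (more than once):
  an begin short: 2
  an why begin: 2
  begin short begin: 2
  chair an begin: 3
  short begin an: 2
  why begin begin: 2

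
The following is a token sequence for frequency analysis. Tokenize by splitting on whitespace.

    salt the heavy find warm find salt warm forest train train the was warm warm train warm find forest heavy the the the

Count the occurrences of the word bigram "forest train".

Scanning the 22 overlapping bigram windows for "forest train":
  position 9–10: forest train

1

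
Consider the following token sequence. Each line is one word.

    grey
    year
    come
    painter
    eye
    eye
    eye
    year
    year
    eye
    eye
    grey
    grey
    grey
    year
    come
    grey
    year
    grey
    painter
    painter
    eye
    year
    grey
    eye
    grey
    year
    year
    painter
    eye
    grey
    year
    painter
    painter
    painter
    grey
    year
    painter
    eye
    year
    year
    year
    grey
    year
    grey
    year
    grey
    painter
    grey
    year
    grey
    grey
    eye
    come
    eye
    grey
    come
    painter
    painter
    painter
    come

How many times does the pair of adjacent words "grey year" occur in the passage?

Scanning the 60 overlapping bigram windows for "grey year":
  position 1–2: grey year
  position 14–15: grey year
  position 17–18: grey year
  position 26–27: grey year
  position 31–32: grey year
  position 36–37: grey year
  position 43–44: grey year
  position 45–46: grey year
  position 49–50: grey year

9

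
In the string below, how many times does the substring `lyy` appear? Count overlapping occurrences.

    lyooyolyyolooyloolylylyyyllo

2

Sliding a length-3 window over the 28 characters (26 positions):
  position 7–9: lyy
  position 22–24: lyy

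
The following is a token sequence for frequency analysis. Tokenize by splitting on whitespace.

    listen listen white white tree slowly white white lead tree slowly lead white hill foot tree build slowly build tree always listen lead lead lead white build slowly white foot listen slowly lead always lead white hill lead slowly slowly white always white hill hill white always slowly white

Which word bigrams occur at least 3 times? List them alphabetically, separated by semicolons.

lead white; slowly white; white hill

Bigram counts meeting the condition (at least 3 times):
  lead white: 3
  slowly white: 4
  white hill: 3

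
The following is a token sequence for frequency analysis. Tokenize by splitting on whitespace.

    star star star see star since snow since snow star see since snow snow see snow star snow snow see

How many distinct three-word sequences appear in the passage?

17

20 tokens → 18 trigram windows in total.
Repeated trigrams (each contributes count−1 duplicates):
  snow snow see: 2
1 duplicate windows → 18 − 1 = 17 distinct.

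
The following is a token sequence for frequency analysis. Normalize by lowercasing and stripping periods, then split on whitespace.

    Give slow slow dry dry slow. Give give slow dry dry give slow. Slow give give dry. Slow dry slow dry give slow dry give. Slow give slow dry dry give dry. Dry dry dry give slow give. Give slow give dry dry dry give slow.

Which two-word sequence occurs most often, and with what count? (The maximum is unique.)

"give slow", 9 times

Bigram frequencies (highest first):
  give slow: 9
  dry dry: 8
  slow dry: 6
  dry give: 6
  slow give: 5
  dry slow: 3
  … (3 more, each ≤ 3)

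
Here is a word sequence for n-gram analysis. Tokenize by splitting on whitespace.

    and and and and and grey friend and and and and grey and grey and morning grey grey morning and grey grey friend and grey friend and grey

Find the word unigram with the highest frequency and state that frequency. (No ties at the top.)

"and", 14 times

Unigram frequencies (highest first):
  and: 14
  grey: 9
  friend: 3
  morning: 2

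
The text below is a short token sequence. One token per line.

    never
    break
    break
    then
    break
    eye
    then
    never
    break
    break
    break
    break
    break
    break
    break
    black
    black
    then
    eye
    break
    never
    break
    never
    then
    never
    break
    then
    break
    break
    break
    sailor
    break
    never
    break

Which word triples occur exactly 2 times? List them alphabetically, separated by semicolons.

Trigram counts meeting the condition (exactly 2 times):
  break never break: 2
  break then break: 2
  never break break: 2
  then never break: 2

break never break; break then break; never break break; then never break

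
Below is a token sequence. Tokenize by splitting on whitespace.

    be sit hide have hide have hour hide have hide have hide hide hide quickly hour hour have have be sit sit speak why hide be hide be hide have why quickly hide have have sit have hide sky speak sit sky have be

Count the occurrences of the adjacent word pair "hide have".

6

Scanning the 43 overlapping bigram windows for "hide have":
  position 3–4: hide have
  position 5–6: hide have
  position 8–9: hide have
  position 10–11: hide have
  position 29–30: hide have
  position 33–34: hide have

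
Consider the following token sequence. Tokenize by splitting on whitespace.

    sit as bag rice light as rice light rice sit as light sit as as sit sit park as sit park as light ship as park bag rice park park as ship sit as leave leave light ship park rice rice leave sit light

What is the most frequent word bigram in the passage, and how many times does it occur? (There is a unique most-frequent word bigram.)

"sit as", 4 times

Bigram frequencies (highest first):
  sit as: 4
  park as: 3
  bag rice: 2
  rice light: 2
  as light: 2
  as sit: 2
  … (26 more, each ≤ 2)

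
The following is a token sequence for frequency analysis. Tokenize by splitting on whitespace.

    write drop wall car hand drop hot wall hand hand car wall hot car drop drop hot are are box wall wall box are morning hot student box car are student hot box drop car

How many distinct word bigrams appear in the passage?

33

35 tokens → 34 bigram windows in total.
Repeated bigrams (each contributes count−1 duplicates):
  drop hot: 2
1 duplicate windows → 34 − 1 = 33 distinct.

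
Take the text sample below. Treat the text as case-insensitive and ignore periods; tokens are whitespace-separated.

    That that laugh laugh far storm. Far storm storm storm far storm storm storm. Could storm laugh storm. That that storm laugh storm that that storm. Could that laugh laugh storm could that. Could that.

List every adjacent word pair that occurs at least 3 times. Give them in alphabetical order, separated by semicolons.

could that; far storm; laugh storm; storm could; storm storm; that that

Bigram counts meeting the condition (at least 3 times):
  could that: 3
  far storm: 3
  laugh storm: 3
  storm could: 3
  storm storm: 4
  that that: 3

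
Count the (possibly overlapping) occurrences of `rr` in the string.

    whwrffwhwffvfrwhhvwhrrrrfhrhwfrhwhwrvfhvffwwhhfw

Sliding a length-2 window over the 48 characters (47 positions):
  position 21–22: rr
  position 22–23: rr
  position 23–24: rr

3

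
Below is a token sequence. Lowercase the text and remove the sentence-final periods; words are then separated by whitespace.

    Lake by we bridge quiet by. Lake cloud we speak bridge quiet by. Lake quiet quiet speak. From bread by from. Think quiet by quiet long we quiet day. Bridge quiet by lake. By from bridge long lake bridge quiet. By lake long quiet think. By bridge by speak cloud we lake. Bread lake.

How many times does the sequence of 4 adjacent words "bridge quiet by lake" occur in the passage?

Scanning the 51 overlapping 4-gram windows for "bridge quiet by lake":
  position 4–7: bridge quiet by lake
  position 11–14: bridge quiet by lake
  position 30–33: bridge quiet by lake
  position 39–42: bridge quiet by lake

4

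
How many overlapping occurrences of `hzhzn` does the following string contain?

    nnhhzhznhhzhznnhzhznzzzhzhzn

4

Sliding a length-5 window over the 28 characters (24 positions):
  position 4–8: hzhzn
  position 10–14: hzhzn
  position 16–20: hzhzn
  position 24–28: hzhzn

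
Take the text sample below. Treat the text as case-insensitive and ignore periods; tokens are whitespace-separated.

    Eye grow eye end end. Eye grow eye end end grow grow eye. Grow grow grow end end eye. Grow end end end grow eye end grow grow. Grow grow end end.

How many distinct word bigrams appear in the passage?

32 tokens → 31 bigram windows in total.
Repeated bigrams (each contributes count−1 duplicates):
  end end: 6
  grow grow: 6
  eye grow: 4
  grow eye: 4
  end grow: 3
  eye end: 3
  grow end: 3
  end eye: 2
23 duplicate windows → 31 − 23 = 8 distinct.

8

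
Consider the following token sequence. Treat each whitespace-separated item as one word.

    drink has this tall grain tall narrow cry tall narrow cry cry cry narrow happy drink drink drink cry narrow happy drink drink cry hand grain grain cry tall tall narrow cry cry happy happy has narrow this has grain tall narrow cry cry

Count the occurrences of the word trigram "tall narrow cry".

Scanning the 42 overlapping trigram windows for "tall narrow cry":
  position 6–8: tall narrow cry
  position 9–11: tall narrow cry
  position 30–32: tall narrow cry
  position 41–43: tall narrow cry

4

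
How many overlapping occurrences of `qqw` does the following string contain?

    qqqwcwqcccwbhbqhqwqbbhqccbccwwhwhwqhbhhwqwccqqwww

2

Sliding a length-3 window over the 49 characters (47 positions):
  position 2–4: qqw
  position 45–47: qqw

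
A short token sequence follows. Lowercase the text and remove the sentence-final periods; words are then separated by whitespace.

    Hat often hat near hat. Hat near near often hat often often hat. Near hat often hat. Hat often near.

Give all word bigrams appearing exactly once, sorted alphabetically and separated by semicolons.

Bigram counts meeting the condition (exactly once):
  near near: 1
  near often: 1
  often near: 1
  often often: 1

near near; near often; often near; often often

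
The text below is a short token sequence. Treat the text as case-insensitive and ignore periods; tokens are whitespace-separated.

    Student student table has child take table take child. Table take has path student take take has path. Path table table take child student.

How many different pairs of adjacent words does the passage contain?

24 tokens → 23 bigram windows in total.
Repeated bigrams (each contributes count−1 duplicates):
  table take: 3
  has path: 2
  take child: 2
  take has: 2
5 duplicate windows → 23 − 5 = 18 distinct.

18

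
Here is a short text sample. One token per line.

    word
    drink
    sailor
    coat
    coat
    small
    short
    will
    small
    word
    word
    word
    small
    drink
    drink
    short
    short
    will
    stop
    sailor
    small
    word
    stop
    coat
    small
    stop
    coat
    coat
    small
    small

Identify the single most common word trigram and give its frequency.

"coat coat small", 2 times

Trigram frequencies (highest first):
  coat coat small: 2
  word drink sailor: 1
  drink sailor coat: 1
  sailor coat coat: 1
  coat small short: 1
  small short will: 1
  … (21 more, each ≤ 1)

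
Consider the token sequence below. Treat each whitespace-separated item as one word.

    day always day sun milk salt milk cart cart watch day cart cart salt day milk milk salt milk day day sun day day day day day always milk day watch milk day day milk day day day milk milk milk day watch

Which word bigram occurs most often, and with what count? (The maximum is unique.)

"day day", 8 times

Bigram frequencies (highest first):
  day day: 8
  milk day: 5
  day milk: 3
  milk milk: 3
  day always: 2
  day sun: 2
  … (15 more, each ≤ 2)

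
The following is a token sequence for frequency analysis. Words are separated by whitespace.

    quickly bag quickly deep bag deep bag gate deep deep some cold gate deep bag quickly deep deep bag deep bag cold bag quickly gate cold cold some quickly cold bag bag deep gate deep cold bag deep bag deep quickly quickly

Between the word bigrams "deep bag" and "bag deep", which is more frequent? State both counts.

"deep bag": 6 occurrences
"bag deep": 5 occurrences

"deep bag" (6 vs 5)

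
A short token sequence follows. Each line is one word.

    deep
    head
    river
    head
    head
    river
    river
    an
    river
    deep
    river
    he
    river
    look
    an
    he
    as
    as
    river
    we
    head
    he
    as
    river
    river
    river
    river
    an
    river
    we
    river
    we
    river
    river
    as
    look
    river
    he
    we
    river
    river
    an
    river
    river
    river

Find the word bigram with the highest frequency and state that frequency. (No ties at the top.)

"river river", 8 times

Bigram frequencies (highest first):
  river river: 8
  river an: 3
  an river: 3
  river we: 3
  we river: 3
  head river: 2
  … (19 more, each ≤ 2)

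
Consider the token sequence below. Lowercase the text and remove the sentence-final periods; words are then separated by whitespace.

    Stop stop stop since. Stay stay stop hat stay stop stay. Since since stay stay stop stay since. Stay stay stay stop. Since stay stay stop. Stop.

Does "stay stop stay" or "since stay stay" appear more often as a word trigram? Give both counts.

"since stay stay" (4 vs 2)

"stay stop stay": 2 occurrences
"since stay stay": 4 occurrences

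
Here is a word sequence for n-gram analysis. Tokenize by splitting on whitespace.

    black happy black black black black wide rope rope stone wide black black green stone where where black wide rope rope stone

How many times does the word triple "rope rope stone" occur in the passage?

Scanning the 20 overlapping trigram windows for "rope rope stone":
  position 8–10: rope rope stone
  position 20–22: rope rope stone

2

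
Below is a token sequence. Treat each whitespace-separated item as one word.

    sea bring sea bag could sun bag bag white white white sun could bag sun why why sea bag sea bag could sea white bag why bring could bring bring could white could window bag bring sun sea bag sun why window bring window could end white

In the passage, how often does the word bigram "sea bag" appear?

4

Scanning the 46 overlapping bigram windows for "sea bag":
  position 3–4: sea bag
  position 18–19: sea bag
  position 20–21: sea bag
  position 38–39: sea bag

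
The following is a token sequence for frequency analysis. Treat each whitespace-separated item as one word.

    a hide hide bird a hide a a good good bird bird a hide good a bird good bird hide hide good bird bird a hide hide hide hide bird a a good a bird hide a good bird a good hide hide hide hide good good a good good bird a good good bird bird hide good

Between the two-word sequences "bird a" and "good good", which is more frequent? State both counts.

"bird a" (6 vs 4)

"bird a": 6 occurrences
"good good": 4 occurrences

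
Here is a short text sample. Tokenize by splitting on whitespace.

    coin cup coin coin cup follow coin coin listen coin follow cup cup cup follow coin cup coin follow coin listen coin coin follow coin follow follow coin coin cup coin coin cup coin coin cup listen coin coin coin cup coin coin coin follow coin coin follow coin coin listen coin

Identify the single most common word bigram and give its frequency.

Bigram frequencies (highest first):
  coin coin: 12
  coin cup: 7
  follow coin: 7
  coin follow: 6
  cup coin: 5
  listen coin: 4
  … (6 more, each ≤ 3)

"coin coin", 12 times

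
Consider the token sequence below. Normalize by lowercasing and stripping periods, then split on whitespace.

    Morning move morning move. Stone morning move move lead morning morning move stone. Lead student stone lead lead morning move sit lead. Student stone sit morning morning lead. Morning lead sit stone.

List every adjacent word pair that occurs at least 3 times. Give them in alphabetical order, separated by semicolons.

Bigram counts meeting the condition (at least 3 times):
  lead morning: 3
  morning move: 5

lead morning; morning move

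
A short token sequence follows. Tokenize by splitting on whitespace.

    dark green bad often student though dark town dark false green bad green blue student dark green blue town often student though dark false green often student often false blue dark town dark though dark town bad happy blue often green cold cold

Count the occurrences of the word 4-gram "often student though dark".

2

Scanning the 40 overlapping 4-gram windows for "often student though dark":
  position 4–7: often student though dark
  position 20–23: often student though dark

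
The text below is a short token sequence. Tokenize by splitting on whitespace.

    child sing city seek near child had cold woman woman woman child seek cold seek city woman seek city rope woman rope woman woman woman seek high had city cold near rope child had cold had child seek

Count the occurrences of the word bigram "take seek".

Scanning the 37 overlapping bigram windows for "take seek":
  (none found)

0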